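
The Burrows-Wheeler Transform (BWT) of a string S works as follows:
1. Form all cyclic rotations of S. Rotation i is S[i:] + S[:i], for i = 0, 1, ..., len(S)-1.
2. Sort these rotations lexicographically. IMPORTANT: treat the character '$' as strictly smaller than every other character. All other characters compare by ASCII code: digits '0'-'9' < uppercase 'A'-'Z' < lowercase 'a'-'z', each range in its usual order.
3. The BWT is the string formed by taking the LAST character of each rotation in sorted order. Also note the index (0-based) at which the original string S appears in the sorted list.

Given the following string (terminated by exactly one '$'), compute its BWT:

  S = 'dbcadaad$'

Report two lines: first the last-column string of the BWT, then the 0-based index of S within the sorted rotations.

Answer: ddacdbaa$
8

Derivation:
All 9 rotations (rotation i = S[i:]+S[:i]):
  rot[0] = dbcadaad$
  rot[1] = bcadaad$d
  rot[2] = cadaad$db
  rot[3] = adaad$dbc
  rot[4] = daad$dbca
  rot[5] = aad$dbcad
  rot[6] = ad$dbcada
  rot[7] = d$dbcadaa
  rot[8] = $dbcadaad
Sorted (with $ < everything):
  sorted[0] = $dbcadaad  (last char: 'd')
  sorted[1] = aad$dbcad  (last char: 'd')
  sorted[2] = ad$dbcada  (last char: 'a')
  sorted[3] = adaad$dbc  (last char: 'c')
  sorted[4] = bcadaad$d  (last char: 'd')
  sorted[5] = cadaad$db  (last char: 'b')
  sorted[6] = d$dbcadaa  (last char: 'a')
  sorted[7] = daad$dbca  (last char: 'a')
  sorted[8] = dbcadaad$  (last char: '$')
Last column: ddacdbaa$
Original string S is at sorted index 8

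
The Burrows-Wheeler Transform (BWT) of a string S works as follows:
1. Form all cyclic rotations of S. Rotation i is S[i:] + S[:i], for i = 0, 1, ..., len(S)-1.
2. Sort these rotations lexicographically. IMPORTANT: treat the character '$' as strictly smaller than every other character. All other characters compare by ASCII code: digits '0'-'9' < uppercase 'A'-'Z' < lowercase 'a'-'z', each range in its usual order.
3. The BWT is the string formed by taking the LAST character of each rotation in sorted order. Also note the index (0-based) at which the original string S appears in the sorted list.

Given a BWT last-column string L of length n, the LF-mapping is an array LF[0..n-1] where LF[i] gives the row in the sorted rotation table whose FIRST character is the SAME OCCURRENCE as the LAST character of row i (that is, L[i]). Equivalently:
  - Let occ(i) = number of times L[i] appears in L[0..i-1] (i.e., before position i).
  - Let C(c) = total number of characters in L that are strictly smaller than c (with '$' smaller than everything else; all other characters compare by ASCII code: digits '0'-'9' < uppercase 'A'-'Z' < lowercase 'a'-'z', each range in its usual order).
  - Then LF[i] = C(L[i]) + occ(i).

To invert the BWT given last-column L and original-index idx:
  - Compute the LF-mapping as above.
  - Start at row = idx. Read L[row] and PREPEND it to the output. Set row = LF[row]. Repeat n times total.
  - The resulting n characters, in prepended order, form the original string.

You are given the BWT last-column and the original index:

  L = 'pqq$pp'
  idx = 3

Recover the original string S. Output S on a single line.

Answer: pqpqp$

Derivation:
LF mapping: 1 4 5 0 2 3
Walk LF starting at row 3, prepending L[row]:
  step 1: row=3, L[3]='$', prepend. Next row=LF[3]=0
  step 2: row=0, L[0]='p', prepend. Next row=LF[0]=1
  step 3: row=1, L[1]='q', prepend. Next row=LF[1]=4
  step 4: row=4, L[4]='p', prepend. Next row=LF[4]=2
  step 5: row=2, L[2]='q', prepend. Next row=LF[2]=5
  step 6: row=5, L[5]='p', prepend. Next row=LF[5]=3
Reversed output: pqpqp$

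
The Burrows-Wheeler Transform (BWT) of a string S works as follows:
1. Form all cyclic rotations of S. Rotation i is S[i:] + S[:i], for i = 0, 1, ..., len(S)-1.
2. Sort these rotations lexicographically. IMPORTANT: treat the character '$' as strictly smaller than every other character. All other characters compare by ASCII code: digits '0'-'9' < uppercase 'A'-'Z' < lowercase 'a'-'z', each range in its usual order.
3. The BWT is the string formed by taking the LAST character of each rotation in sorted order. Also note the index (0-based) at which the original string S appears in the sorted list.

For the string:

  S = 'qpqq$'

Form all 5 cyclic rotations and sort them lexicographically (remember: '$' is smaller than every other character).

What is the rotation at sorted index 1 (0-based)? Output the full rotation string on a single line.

Answer: pqq$q

Derivation:
All 5 rotations (rotation i = S[i:]+S[:i]):
  rot[0] = qpqq$
  rot[1] = pqq$q
  rot[2] = qq$qp
  rot[3] = q$qpq
  rot[4] = $qpqq
Sorted (with $ < everything):
  sorted[0] = $qpqq
  sorted[1] = pqq$q
  sorted[2] = q$qpq
  sorted[3] = qpqq$
  sorted[4] = qq$qp
sorted[1] = pqq$q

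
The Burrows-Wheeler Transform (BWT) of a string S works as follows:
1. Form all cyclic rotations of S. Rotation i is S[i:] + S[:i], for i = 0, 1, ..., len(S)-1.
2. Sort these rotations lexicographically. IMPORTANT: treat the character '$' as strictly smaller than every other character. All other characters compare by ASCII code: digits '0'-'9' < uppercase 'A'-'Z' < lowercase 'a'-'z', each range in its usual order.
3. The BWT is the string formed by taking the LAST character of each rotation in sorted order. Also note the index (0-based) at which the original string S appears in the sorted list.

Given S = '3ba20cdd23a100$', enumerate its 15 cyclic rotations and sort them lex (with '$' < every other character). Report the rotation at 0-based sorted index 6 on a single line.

Answer: 23a100$3ba20cdd

Derivation:
All 15 rotations (rotation i = S[i:]+S[:i]):
  rot[0] = 3ba20cdd23a100$
  rot[1] = ba20cdd23a100$3
  rot[2] = a20cdd23a100$3b
  rot[3] = 20cdd23a100$3ba
  rot[4] = 0cdd23a100$3ba2
  rot[5] = cdd23a100$3ba20
  rot[6] = dd23a100$3ba20c
  rot[7] = d23a100$3ba20cd
  rot[8] = 23a100$3ba20cdd
  rot[9] = 3a100$3ba20cdd2
  rot[10] = a100$3ba20cdd23
  rot[11] = 100$3ba20cdd23a
  rot[12] = 00$3ba20cdd23a1
  rot[13] = 0$3ba20cdd23a10
  rot[14] = $3ba20cdd23a100
Sorted (with $ < everything):
  sorted[0] = $3ba20cdd23a100
  sorted[1] = 0$3ba20cdd23a10
  sorted[2] = 00$3ba20cdd23a1
  sorted[3] = 0cdd23a100$3ba2
  sorted[4] = 100$3ba20cdd23a
  sorted[5] = 20cdd23a100$3ba
  sorted[6] = 23a100$3ba20cdd
  sorted[7] = 3a100$3ba20cdd2
  sorted[8] = 3ba20cdd23a100$
  sorted[9] = a100$3ba20cdd23
  sorted[10] = a20cdd23a100$3b
  sorted[11] = ba20cdd23a100$3
  sorted[12] = cdd23a100$3ba20
  sorted[13] = d23a100$3ba20cd
  sorted[14] = dd23a100$3ba20c
sorted[6] = 23a100$3ba20cdd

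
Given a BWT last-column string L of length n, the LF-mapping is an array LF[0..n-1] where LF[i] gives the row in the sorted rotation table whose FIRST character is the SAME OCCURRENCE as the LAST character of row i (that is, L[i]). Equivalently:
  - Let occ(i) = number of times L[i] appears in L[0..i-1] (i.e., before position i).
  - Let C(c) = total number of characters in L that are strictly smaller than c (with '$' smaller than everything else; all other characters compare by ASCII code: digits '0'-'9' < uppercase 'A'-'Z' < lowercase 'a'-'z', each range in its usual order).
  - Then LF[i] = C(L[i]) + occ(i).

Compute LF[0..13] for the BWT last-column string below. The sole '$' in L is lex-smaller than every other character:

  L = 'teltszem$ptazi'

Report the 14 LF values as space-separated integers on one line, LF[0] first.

Answer: 9 2 5 10 8 12 3 6 0 7 11 1 13 4

Derivation:
Char counts: '$':1, 'a':1, 'e':2, 'i':1, 'l':1, 'm':1, 'p':1, 's':1, 't':3, 'z':2
C (first-col start): C('$')=0, C('a')=1, C('e')=2, C('i')=4, C('l')=5, C('m')=6, C('p')=7, C('s')=8, C('t')=9, C('z')=12
L[0]='t': occ=0, LF[0]=C('t')+0=9+0=9
L[1]='e': occ=0, LF[1]=C('e')+0=2+0=2
L[2]='l': occ=0, LF[2]=C('l')+0=5+0=5
L[3]='t': occ=1, LF[3]=C('t')+1=9+1=10
L[4]='s': occ=0, LF[4]=C('s')+0=8+0=8
L[5]='z': occ=0, LF[5]=C('z')+0=12+0=12
L[6]='e': occ=1, LF[6]=C('e')+1=2+1=3
L[7]='m': occ=0, LF[7]=C('m')+0=6+0=6
L[8]='$': occ=0, LF[8]=C('$')+0=0+0=0
L[9]='p': occ=0, LF[9]=C('p')+0=7+0=7
L[10]='t': occ=2, LF[10]=C('t')+2=9+2=11
L[11]='a': occ=0, LF[11]=C('a')+0=1+0=1
L[12]='z': occ=1, LF[12]=C('z')+1=12+1=13
L[13]='i': occ=0, LF[13]=C('i')+0=4+0=4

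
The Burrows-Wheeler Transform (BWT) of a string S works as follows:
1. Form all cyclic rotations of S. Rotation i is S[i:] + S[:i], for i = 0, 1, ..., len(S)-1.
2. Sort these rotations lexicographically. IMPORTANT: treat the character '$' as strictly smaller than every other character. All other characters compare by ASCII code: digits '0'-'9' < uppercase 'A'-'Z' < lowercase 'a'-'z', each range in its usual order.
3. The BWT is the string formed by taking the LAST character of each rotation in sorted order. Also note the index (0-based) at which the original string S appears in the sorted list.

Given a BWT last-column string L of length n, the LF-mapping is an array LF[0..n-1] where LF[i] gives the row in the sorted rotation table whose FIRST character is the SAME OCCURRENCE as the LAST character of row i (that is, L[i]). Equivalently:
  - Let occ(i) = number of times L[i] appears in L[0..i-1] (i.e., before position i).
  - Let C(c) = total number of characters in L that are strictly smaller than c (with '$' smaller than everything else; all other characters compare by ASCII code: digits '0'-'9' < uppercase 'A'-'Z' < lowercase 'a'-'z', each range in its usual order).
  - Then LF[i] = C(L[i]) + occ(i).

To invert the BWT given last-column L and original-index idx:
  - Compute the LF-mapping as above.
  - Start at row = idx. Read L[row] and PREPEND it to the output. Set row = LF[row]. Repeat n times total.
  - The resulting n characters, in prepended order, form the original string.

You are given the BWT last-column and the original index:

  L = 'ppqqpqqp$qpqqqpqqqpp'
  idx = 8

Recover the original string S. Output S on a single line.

Answer: pqqqqpqqpqpppqqqqpp$

Derivation:
LF mapping: 1 2 9 10 3 11 12 4 0 13 5 14 15 16 6 17 18 19 7 8
Walk LF starting at row 8, prepending L[row]:
  step 1: row=8, L[8]='$', prepend. Next row=LF[8]=0
  step 2: row=0, L[0]='p', prepend. Next row=LF[0]=1
  step 3: row=1, L[1]='p', prepend. Next row=LF[1]=2
  step 4: row=2, L[2]='q', prepend. Next row=LF[2]=9
  step 5: row=9, L[9]='q', prepend. Next row=LF[9]=13
  step 6: row=13, L[13]='q', prepend. Next row=LF[13]=16
  step 7: row=16, L[16]='q', prepend. Next row=LF[16]=18
  step 8: row=18, L[18]='p', prepend. Next row=LF[18]=7
  step 9: row=7, L[7]='p', prepend. Next row=LF[7]=4
  step 10: row=4, L[4]='p', prepend. Next row=LF[4]=3
  step 11: row=3, L[3]='q', prepend. Next row=LF[3]=10
  step 12: row=10, L[10]='p', prepend. Next row=LF[10]=5
  step 13: row=5, L[5]='q', prepend. Next row=LF[5]=11
  step 14: row=11, L[11]='q', prepend. Next row=LF[11]=14
  step 15: row=14, L[14]='p', prepend. Next row=LF[14]=6
  step 16: row=6, L[6]='q', prepend. Next row=LF[6]=12
  step 17: row=12, L[12]='q', prepend. Next row=LF[12]=15
  step 18: row=15, L[15]='q', prepend. Next row=LF[15]=17
  step 19: row=17, L[17]='q', prepend. Next row=LF[17]=19
  step 20: row=19, L[19]='p', prepend. Next row=LF[19]=8
Reversed output: pqqqqpqqpqpppqqqqpp$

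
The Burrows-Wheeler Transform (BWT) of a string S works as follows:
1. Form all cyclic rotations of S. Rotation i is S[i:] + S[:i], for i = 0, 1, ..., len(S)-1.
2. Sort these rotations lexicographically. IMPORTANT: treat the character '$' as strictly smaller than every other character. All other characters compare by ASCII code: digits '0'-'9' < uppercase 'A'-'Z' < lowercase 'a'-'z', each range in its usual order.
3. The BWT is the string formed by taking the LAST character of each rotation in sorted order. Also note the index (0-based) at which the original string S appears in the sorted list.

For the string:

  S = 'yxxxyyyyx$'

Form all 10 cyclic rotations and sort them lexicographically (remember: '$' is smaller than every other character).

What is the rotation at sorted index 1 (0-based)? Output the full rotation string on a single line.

Answer: x$yxxxyyyy

Derivation:
All 10 rotations (rotation i = S[i:]+S[:i]):
  rot[0] = yxxxyyyyx$
  rot[1] = xxxyyyyx$y
  rot[2] = xxyyyyx$yx
  rot[3] = xyyyyx$yxx
  rot[4] = yyyyx$yxxx
  rot[5] = yyyx$yxxxy
  rot[6] = yyx$yxxxyy
  rot[7] = yx$yxxxyyy
  rot[8] = x$yxxxyyyy
  rot[9] = $yxxxyyyyx
Sorted (with $ < everything):
  sorted[0] = $yxxxyyyyx
  sorted[1] = x$yxxxyyyy
  sorted[2] = xxxyyyyx$y
  sorted[3] = xxyyyyx$yx
  sorted[4] = xyyyyx$yxx
  sorted[5] = yx$yxxxyyy
  sorted[6] = yxxxyyyyx$
  sorted[7] = yyx$yxxxyy
  sorted[8] = yyyx$yxxxy
  sorted[9] = yyyyx$yxxx
sorted[1] = x$yxxxyyyy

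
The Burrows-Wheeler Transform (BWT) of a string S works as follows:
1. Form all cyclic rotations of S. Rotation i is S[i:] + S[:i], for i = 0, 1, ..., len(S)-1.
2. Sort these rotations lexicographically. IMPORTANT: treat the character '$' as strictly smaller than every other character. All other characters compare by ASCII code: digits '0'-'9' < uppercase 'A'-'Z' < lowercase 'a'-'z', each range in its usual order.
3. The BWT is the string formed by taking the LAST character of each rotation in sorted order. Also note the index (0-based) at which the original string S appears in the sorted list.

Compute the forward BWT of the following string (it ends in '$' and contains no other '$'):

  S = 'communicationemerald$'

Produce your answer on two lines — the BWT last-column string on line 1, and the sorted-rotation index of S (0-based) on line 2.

All 21 rotations (rotation i = S[i:]+S[:i]):
  rot[0] = communicationemerald$
  rot[1] = ommunicationemerald$c
  rot[2] = mmunicationemerald$co
  rot[3] = municationemerald$com
  rot[4] = unicationemerald$comm
  rot[5] = nicationemerald$commu
  rot[6] = icationemerald$commun
  rot[7] = cationemerald$communi
  rot[8] = ationemerald$communic
  rot[9] = tionemerald$communica
  rot[10] = ionemerald$communicat
  rot[11] = onemerald$communicati
  rot[12] = nemerald$communicatio
  rot[13] = emerald$communication
  rot[14] = merald$communicatione
  rot[15] = erald$communicationem
  rot[16] = rald$communicationeme
  rot[17] = ald$communicationemer
  rot[18] = ld$communicationemera
  rot[19] = d$communicationemeral
  rot[20] = $communicationemerald
Sorted (with $ < everything):
  sorted[0] = $communicationemerald  (last char: 'd')
  sorted[1] = ald$communicationemer  (last char: 'r')
  sorted[2] = ationemerald$communic  (last char: 'c')
  sorted[3] = cationemerald$communi  (last char: 'i')
  sorted[4] = communicationemerald$  (last char: '$')
  sorted[5] = d$communicationemeral  (last char: 'l')
  sorted[6] = emerald$communication  (last char: 'n')
  sorted[7] = erald$communicationem  (last char: 'm')
  sorted[8] = icationemerald$commun  (last char: 'n')
  sorted[9] = ionemerald$communicat  (last char: 't')
  sorted[10] = ld$communicationemera  (last char: 'a')
  sorted[11] = merald$communicatione  (last char: 'e')
  sorted[12] = mmunicationemerald$co  (last char: 'o')
  sorted[13] = municationemerald$com  (last char: 'm')
  sorted[14] = nemerald$communicatio  (last char: 'o')
  sorted[15] = nicationemerald$commu  (last char: 'u')
  sorted[16] = ommunicationemerald$c  (last char: 'c')
  sorted[17] = onemerald$communicati  (last char: 'i')
  sorted[18] = rald$communicationeme  (last char: 'e')
  sorted[19] = tionemerald$communica  (last char: 'a')
  sorted[20] = unicationemerald$comm  (last char: 'm')
Last column: drci$lnmntaeomoucieam
Original string S is at sorted index 4

Answer: drci$lnmntaeomoucieam
4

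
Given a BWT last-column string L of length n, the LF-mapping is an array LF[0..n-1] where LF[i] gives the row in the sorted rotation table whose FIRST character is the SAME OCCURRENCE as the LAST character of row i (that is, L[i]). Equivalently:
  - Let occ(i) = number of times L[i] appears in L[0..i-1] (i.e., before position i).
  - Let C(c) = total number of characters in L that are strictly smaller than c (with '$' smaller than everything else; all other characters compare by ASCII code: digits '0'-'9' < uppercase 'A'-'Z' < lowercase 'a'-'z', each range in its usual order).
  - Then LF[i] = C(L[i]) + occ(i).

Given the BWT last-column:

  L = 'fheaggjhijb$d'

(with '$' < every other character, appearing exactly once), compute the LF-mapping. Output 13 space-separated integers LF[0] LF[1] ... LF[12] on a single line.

Answer: 5 8 4 1 6 7 11 9 10 12 2 0 3

Derivation:
Char counts: '$':1, 'a':1, 'b':1, 'd':1, 'e':1, 'f':1, 'g':2, 'h':2, 'i':1, 'j':2
C (first-col start): C('$')=0, C('a')=1, C('b')=2, C('d')=3, C('e')=4, C('f')=5, C('g')=6, C('h')=8, C('i')=10, C('j')=11
L[0]='f': occ=0, LF[0]=C('f')+0=5+0=5
L[1]='h': occ=0, LF[1]=C('h')+0=8+0=8
L[2]='e': occ=0, LF[2]=C('e')+0=4+0=4
L[3]='a': occ=0, LF[3]=C('a')+0=1+0=1
L[4]='g': occ=0, LF[4]=C('g')+0=6+0=6
L[5]='g': occ=1, LF[5]=C('g')+1=6+1=7
L[6]='j': occ=0, LF[6]=C('j')+0=11+0=11
L[7]='h': occ=1, LF[7]=C('h')+1=8+1=9
L[8]='i': occ=0, LF[8]=C('i')+0=10+0=10
L[9]='j': occ=1, LF[9]=C('j')+1=11+1=12
L[10]='b': occ=0, LF[10]=C('b')+0=2+0=2
L[11]='$': occ=0, LF[11]=C('$')+0=0+0=0
L[12]='d': occ=0, LF[12]=C('d')+0=3+0=3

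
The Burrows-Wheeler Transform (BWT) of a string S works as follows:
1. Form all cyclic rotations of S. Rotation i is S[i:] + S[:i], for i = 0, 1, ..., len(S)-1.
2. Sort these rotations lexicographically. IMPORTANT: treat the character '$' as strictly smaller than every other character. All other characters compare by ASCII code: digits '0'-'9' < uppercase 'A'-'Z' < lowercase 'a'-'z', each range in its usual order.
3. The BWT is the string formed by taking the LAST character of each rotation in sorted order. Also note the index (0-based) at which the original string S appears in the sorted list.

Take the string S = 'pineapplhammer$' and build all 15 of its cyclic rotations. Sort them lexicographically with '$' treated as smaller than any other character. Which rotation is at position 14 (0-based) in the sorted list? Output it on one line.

Answer: r$pineapplhamme

Derivation:
All 15 rotations (rotation i = S[i:]+S[:i]):
  rot[0] = pineapplhammer$
  rot[1] = ineapplhammer$p
  rot[2] = neapplhammer$pi
  rot[3] = eapplhammer$pin
  rot[4] = applhammer$pine
  rot[5] = pplhammer$pinea
  rot[6] = plhammer$pineap
  rot[7] = lhammer$pineapp
  rot[8] = hammer$pineappl
  rot[9] = ammer$pineapplh
  rot[10] = mmer$pineapplha
  rot[11] = mer$pineapplham
  rot[12] = er$pineapplhamm
  rot[13] = r$pineapplhamme
  rot[14] = $pineapplhammer
Sorted (with $ < everything):
  sorted[0] = $pineapplhammer
  sorted[1] = ammer$pineapplh
  sorted[2] = applhammer$pine
  sorted[3] = eapplhammer$pin
  sorted[4] = er$pineapplhamm
  sorted[5] = hammer$pineappl
  sorted[6] = ineapplhammer$p
  sorted[7] = lhammer$pineapp
  sorted[8] = mer$pineapplham
  sorted[9] = mmer$pineapplha
  sorted[10] = neapplhammer$pi
  sorted[11] = pineapplhammer$
  sorted[12] = plhammer$pineap
  sorted[13] = pplhammer$pinea
  sorted[14] = r$pineapplhamme
sorted[14] = r$pineapplhamme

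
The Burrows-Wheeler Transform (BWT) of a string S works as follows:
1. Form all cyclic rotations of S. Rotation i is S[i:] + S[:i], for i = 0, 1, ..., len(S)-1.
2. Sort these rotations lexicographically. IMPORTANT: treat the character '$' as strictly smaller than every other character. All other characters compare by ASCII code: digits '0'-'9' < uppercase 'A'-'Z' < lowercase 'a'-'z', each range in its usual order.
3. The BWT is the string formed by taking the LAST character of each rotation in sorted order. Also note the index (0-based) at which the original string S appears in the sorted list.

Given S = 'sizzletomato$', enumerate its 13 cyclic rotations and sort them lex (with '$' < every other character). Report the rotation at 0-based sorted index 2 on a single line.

All 13 rotations (rotation i = S[i:]+S[:i]):
  rot[0] = sizzletomato$
  rot[1] = izzletomato$s
  rot[2] = zzletomato$si
  rot[3] = zletomato$siz
  rot[4] = letomato$sizz
  rot[5] = etomato$sizzl
  rot[6] = tomato$sizzle
  rot[7] = omato$sizzlet
  rot[8] = mato$sizzleto
  rot[9] = ato$sizzletom
  rot[10] = to$sizzletoma
  rot[11] = o$sizzletomat
  rot[12] = $sizzletomato
Sorted (with $ < everything):
  sorted[0] = $sizzletomato
  sorted[1] = ato$sizzletom
  sorted[2] = etomato$sizzl
  sorted[3] = izzletomato$s
  sorted[4] = letomato$sizz
  sorted[5] = mato$sizzleto
  sorted[6] = o$sizzletomat
  sorted[7] = omato$sizzlet
  sorted[8] = sizzletomato$
  sorted[9] = to$sizzletoma
  sorted[10] = tomato$sizzle
  sorted[11] = zletomato$siz
  sorted[12] = zzletomato$si
sorted[2] = etomato$sizzl

Answer: etomato$sizzl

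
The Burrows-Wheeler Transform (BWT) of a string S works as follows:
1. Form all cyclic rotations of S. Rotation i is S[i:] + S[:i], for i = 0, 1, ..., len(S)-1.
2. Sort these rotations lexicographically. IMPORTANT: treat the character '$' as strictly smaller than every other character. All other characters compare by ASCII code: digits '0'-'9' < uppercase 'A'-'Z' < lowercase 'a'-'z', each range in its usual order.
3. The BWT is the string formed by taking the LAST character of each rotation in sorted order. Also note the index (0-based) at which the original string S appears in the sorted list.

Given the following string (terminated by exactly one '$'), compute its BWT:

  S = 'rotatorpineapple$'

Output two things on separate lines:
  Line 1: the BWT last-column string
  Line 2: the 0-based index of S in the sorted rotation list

Answer: eetlnppitrrpa$ooa
13

Derivation:
All 17 rotations (rotation i = S[i:]+S[:i]):
  rot[0] = rotatorpineapple$
  rot[1] = otatorpineapple$r
  rot[2] = tatorpineapple$ro
  rot[3] = atorpineapple$rot
  rot[4] = torpineapple$rota
  rot[5] = orpineapple$rotat
  rot[6] = rpineapple$rotato
  rot[7] = pineapple$rotator
  rot[8] = ineapple$rotatorp
  rot[9] = neapple$rotatorpi
  rot[10] = eapple$rotatorpin
  rot[11] = apple$rotatorpine
  rot[12] = pple$rotatorpinea
  rot[13] = ple$rotatorpineap
  rot[14] = le$rotatorpineapp
  rot[15] = e$rotatorpineappl
  rot[16] = $rotatorpineapple
Sorted (with $ < everything):
  sorted[0] = $rotatorpineapple  (last char: 'e')
  sorted[1] = apple$rotatorpine  (last char: 'e')
  sorted[2] = atorpineapple$rot  (last char: 't')
  sorted[3] = e$rotatorpineappl  (last char: 'l')
  sorted[4] = eapple$rotatorpin  (last char: 'n')
  sorted[5] = ineapple$rotatorp  (last char: 'p')
  sorted[6] = le$rotatorpineapp  (last char: 'p')
  sorted[7] = neapple$rotatorpi  (last char: 'i')
  sorted[8] = orpineapple$rotat  (last char: 't')
  sorted[9] = otatorpineapple$r  (last char: 'r')
  sorted[10] = pineapple$rotator  (last char: 'r')
  sorted[11] = ple$rotatorpineap  (last char: 'p')
  sorted[12] = pple$rotatorpinea  (last char: 'a')
  sorted[13] = rotatorpineapple$  (last char: '$')
  sorted[14] = rpineapple$rotato  (last char: 'o')
  sorted[15] = tatorpineapple$ro  (last char: 'o')
  sorted[16] = torpineapple$rota  (last char: 'a')
Last column: eetlnppitrrpa$ooa
Original string S is at sorted index 13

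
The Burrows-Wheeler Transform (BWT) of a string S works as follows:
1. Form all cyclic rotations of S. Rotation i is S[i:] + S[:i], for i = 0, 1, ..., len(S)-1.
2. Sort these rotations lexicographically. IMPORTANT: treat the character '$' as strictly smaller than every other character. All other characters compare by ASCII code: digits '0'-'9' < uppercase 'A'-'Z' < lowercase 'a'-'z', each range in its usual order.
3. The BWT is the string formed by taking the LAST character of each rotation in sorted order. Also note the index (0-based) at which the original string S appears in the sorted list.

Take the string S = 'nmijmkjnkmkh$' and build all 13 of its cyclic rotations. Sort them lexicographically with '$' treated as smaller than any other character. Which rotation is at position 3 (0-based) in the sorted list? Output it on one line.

All 13 rotations (rotation i = S[i:]+S[:i]):
  rot[0] = nmijmkjnkmkh$
  rot[1] = mijmkjnkmkh$n
  rot[2] = ijmkjnkmkh$nm
  rot[3] = jmkjnkmkh$nmi
  rot[4] = mkjnkmkh$nmij
  rot[5] = kjnkmkh$nmijm
  rot[6] = jnkmkh$nmijmk
  rot[7] = nkmkh$nmijmkj
  rot[8] = kmkh$nmijmkjn
  rot[9] = mkh$nmijmkjnk
  rot[10] = kh$nmijmkjnkm
  rot[11] = h$nmijmkjnkmk
  rot[12] = $nmijmkjnkmkh
Sorted (with $ < everything):
  sorted[0] = $nmijmkjnkmkh
  sorted[1] = h$nmijmkjnkmk
  sorted[2] = ijmkjnkmkh$nm
  sorted[3] = jmkjnkmkh$nmi
  sorted[4] = jnkmkh$nmijmk
  sorted[5] = kh$nmijmkjnkm
  sorted[6] = kjnkmkh$nmijm
  sorted[7] = kmkh$nmijmkjn
  sorted[8] = mijmkjnkmkh$n
  sorted[9] = mkh$nmijmkjnk
  sorted[10] = mkjnkmkh$nmij
  sorted[11] = nkmkh$nmijmkj
  sorted[12] = nmijmkjnkmkh$
sorted[3] = jmkjnkmkh$nmi

Answer: jmkjnkmkh$nmi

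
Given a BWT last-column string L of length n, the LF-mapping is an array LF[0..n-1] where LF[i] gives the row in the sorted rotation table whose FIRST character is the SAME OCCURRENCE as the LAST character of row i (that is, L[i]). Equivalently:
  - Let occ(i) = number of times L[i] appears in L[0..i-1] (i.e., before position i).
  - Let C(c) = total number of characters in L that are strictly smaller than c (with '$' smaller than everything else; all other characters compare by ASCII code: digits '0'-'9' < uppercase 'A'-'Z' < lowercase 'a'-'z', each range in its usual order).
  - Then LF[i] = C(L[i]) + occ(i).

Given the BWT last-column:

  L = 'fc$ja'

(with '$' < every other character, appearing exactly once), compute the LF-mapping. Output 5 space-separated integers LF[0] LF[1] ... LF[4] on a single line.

Char counts: '$':1, 'a':1, 'c':1, 'f':1, 'j':1
C (first-col start): C('$')=0, C('a')=1, C('c')=2, C('f')=3, C('j')=4
L[0]='f': occ=0, LF[0]=C('f')+0=3+0=3
L[1]='c': occ=0, LF[1]=C('c')+0=2+0=2
L[2]='$': occ=0, LF[2]=C('$')+0=0+0=0
L[3]='j': occ=0, LF[3]=C('j')+0=4+0=4
L[4]='a': occ=0, LF[4]=C('a')+0=1+0=1

Answer: 3 2 0 4 1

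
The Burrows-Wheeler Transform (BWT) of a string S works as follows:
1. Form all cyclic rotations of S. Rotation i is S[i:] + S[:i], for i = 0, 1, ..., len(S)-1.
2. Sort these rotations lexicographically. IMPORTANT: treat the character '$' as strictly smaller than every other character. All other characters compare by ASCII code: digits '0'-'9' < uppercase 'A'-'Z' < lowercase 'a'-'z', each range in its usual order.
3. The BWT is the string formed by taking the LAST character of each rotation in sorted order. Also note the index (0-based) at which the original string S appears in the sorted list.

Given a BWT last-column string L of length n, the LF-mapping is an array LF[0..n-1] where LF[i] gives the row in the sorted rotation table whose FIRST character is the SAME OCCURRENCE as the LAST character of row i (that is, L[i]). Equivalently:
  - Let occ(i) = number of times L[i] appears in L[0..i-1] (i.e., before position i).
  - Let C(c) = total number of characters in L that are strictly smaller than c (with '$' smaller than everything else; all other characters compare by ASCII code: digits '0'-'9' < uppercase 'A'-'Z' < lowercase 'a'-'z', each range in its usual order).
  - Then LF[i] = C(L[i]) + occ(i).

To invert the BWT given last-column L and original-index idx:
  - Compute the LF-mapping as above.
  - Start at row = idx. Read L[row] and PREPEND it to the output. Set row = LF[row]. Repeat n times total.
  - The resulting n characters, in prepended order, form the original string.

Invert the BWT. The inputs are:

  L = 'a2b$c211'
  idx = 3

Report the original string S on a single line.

Answer: 21b1c2a$

Derivation:
LF mapping: 5 3 6 0 7 4 1 2
Walk LF starting at row 3, prepending L[row]:
  step 1: row=3, L[3]='$', prepend. Next row=LF[3]=0
  step 2: row=0, L[0]='a', prepend. Next row=LF[0]=5
  step 3: row=5, L[5]='2', prepend. Next row=LF[5]=4
  step 4: row=4, L[4]='c', prepend. Next row=LF[4]=7
  step 5: row=7, L[7]='1', prepend. Next row=LF[7]=2
  step 6: row=2, L[2]='b', prepend. Next row=LF[2]=6
  step 7: row=6, L[6]='1', prepend. Next row=LF[6]=1
  step 8: row=1, L[1]='2', prepend. Next row=LF[1]=3
Reversed output: 21b1c2a$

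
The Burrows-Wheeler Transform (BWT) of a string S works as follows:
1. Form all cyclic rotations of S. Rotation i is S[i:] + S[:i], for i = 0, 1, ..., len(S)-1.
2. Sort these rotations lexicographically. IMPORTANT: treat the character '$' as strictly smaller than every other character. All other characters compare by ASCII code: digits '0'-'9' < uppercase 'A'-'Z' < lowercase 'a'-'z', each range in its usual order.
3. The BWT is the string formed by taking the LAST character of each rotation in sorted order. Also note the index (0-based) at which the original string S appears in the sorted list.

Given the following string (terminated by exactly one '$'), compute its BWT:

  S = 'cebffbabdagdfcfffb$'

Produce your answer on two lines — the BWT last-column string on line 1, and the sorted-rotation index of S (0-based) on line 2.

All 19 rotations (rotation i = S[i:]+S[:i]):
  rot[0] = cebffbabdagdfcfffb$
  rot[1] = ebffbabdagdfcfffb$c
  rot[2] = bffbabdagdfcfffb$ce
  rot[3] = ffbabdagdfcfffb$ceb
  rot[4] = fbabdagdfcfffb$cebf
  rot[5] = babdagdfcfffb$cebff
  rot[6] = abdagdfcfffb$cebffb
  rot[7] = bdagdfcfffb$cebffba
  rot[8] = dagdfcfffb$cebffbab
  rot[9] = agdfcfffb$cebffbabd
  rot[10] = gdfcfffb$cebffbabda
  rot[11] = dfcfffb$cebffbabdag
  rot[12] = fcfffb$cebffbabdagd
  rot[13] = cfffb$cebffbabdagdf
  rot[14] = fffb$cebffbabdagdfc
  rot[15] = ffb$cebffbabdagdfcf
  rot[16] = fb$cebffbabdagdfcff
  rot[17] = b$cebffbabdagdfcfff
  rot[18] = $cebffbabdagdfcfffb
Sorted (with $ < everything):
  sorted[0] = $cebffbabdagdfcfffb  (last char: 'b')
  sorted[1] = abdagdfcfffb$cebffb  (last char: 'b')
  sorted[2] = agdfcfffb$cebffbabd  (last char: 'd')
  sorted[3] = b$cebffbabdagdfcfff  (last char: 'f')
  sorted[4] = babdagdfcfffb$cebff  (last char: 'f')
  sorted[5] = bdagdfcfffb$cebffba  (last char: 'a')
  sorted[6] = bffbabdagdfcfffb$ce  (last char: 'e')
  sorted[7] = cebffbabdagdfcfffb$  (last char: '$')
  sorted[8] = cfffb$cebffbabdagdf  (last char: 'f')
  sorted[9] = dagdfcfffb$cebffbab  (last char: 'b')
  sorted[10] = dfcfffb$cebffbabdag  (last char: 'g')
  sorted[11] = ebffbabdagdfcfffb$c  (last char: 'c')
  sorted[12] = fb$cebffbabdagdfcff  (last char: 'f')
  sorted[13] = fbabdagdfcfffb$cebf  (last char: 'f')
  sorted[14] = fcfffb$cebffbabdagd  (last char: 'd')
  sorted[15] = ffb$cebffbabdagdfcf  (last char: 'f')
  sorted[16] = ffbabdagdfcfffb$ceb  (last char: 'b')
  sorted[17] = fffb$cebffbabdagdfc  (last char: 'c')
  sorted[18] = gdfcfffb$cebffbabda  (last char: 'a')
Last column: bbdffae$fbgcffdfbca
Original string S is at sorted index 7

Answer: bbdffae$fbgcffdfbca
7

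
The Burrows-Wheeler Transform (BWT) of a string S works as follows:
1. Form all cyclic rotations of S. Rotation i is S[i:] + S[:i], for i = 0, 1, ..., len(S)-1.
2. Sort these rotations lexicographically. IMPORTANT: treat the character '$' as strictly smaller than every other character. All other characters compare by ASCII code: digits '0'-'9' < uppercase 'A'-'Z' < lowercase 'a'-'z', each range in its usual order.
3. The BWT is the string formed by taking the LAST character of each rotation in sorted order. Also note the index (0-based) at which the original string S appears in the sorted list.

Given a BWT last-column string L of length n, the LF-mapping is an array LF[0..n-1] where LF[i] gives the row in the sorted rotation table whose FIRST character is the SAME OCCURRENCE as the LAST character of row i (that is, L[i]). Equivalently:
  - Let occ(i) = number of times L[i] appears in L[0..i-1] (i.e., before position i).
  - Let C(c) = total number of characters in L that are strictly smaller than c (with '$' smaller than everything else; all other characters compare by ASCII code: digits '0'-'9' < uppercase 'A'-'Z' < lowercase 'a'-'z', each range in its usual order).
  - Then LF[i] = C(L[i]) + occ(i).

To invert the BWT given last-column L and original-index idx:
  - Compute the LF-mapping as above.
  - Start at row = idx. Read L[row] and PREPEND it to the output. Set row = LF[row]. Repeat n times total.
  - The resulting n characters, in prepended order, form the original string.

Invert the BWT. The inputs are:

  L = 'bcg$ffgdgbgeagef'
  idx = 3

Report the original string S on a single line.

LF mapping: 2 4 11 0 8 9 12 5 13 3 14 6 1 15 7 10
Walk LF starting at row 3, prepending L[row]:
  step 1: row=3, L[3]='$', prepend. Next row=LF[3]=0
  step 2: row=0, L[0]='b', prepend. Next row=LF[0]=2
  step 3: row=2, L[2]='g', prepend. Next row=LF[2]=11
  step 4: row=11, L[11]='e', prepend. Next row=LF[11]=6
  step 5: row=6, L[6]='g', prepend. Next row=LF[6]=12
  step 6: row=12, L[12]='a', prepend. Next row=LF[12]=1
  step 7: row=1, L[1]='c', prepend. Next row=LF[1]=4
  step 8: row=4, L[4]='f', prepend. Next row=LF[4]=8
  step 9: row=8, L[8]='g', prepend. Next row=LF[8]=13
  step 10: row=13, L[13]='g', prepend. Next row=LF[13]=15
  step 11: row=15, L[15]='f', prepend. Next row=LF[15]=10
  step 12: row=10, L[10]='g', prepend. Next row=LF[10]=14
  step 13: row=14, L[14]='e', prepend. Next row=LF[14]=7
  step 14: row=7, L[7]='d', prepend. Next row=LF[7]=5
  step 15: row=5, L[5]='f', prepend. Next row=LF[5]=9
  step 16: row=9, L[9]='b', prepend. Next row=LF[9]=3
Reversed output: bfdegfggfcagegb$

Answer: bfdegfggfcagegb$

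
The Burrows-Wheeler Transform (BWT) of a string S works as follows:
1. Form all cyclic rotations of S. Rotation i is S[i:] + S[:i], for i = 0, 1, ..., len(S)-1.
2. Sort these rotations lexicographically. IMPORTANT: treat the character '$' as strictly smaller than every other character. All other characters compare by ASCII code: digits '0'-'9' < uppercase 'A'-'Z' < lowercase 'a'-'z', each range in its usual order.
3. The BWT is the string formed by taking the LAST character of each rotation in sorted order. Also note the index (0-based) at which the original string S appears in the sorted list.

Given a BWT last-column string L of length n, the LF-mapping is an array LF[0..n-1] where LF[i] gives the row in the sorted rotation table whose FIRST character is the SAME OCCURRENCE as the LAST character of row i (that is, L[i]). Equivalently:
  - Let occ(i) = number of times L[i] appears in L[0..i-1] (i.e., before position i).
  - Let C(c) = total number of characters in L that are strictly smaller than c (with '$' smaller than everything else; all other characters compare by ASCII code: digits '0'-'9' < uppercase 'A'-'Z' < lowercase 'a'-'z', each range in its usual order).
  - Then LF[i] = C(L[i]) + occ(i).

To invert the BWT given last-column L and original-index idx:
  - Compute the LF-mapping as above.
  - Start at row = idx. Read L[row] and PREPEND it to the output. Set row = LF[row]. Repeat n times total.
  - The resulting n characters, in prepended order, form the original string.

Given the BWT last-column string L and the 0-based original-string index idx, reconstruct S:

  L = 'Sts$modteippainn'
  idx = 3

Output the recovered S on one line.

Answer: disappointmentS$

Derivation:
LF mapping: 1 14 13 0 7 10 3 15 4 5 11 12 2 6 8 9
Walk LF starting at row 3, prepending L[row]:
  step 1: row=3, L[3]='$', prepend. Next row=LF[3]=0
  step 2: row=0, L[0]='S', prepend. Next row=LF[0]=1
  step 3: row=1, L[1]='t', prepend. Next row=LF[1]=14
  step 4: row=14, L[14]='n', prepend. Next row=LF[14]=8
  step 5: row=8, L[8]='e', prepend. Next row=LF[8]=4
  step 6: row=4, L[4]='m', prepend. Next row=LF[4]=7
  step 7: row=7, L[7]='t', prepend. Next row=LF[7]=15
  step 8: row=15, L[15]='n', prepend. Next row=LF[15]=9
  step 9: row=9, L[9]='i', prepend. Next row=LF[9]=5
  step 10: row=5, L[5]='o', prepend. Next row=LF[5]=10
  step 11: row=10, L[10]='p', prepend. Next row=LF[10]=11
  step 12: row=11, L[11]='p', prepend. Next row=LF[11]=12
  step 13: row=12, L[12]='a', prepend. Next row=LF[12]=2
  step 14: row=2, L[2]='s', prepend. Next row=LF[2]=13
  step 15: row=13, L[13]='i', prepend. Next row=LF[13]=6
  step 16: row=6, L[6]='d', prepend. Next row=LF[6]=3
Reversed output: disappointmentS$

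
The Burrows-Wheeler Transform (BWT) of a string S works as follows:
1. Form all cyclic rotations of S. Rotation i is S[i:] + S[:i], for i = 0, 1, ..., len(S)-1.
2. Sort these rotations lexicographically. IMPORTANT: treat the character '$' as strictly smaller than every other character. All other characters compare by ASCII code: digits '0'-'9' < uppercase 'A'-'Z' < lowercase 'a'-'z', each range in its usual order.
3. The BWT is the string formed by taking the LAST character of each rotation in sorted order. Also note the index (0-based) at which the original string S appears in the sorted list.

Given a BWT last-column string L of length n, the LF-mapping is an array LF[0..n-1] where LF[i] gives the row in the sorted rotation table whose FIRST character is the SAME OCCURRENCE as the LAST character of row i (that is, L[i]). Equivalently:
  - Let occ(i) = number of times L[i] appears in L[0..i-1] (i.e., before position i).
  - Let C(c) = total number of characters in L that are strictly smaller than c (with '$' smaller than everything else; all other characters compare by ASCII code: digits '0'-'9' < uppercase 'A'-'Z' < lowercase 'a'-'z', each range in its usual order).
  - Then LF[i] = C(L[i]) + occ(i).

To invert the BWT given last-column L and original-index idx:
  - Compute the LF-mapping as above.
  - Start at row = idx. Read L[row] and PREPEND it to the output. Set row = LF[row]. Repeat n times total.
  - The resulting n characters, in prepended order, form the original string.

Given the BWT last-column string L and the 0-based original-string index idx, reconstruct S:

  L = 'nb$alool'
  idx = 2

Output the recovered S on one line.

Answer: balloon$

Derivation:
LF mapping: 5 2 0 1 3 6 7 4
Walk LF starting at row 2, prepending L[row]:
  step 1: row=2, L[2]='$', prepend. Next row=LF[2]=0
  step 2: row=0, L[0]='n', prepend. Next row=LF[0]=5
  step 3: row=5, L[5]='o', prepend. Next row=LF[5]=6
  step 4: row=6, L[6]='o', prepend. Next row=LF[6]=7
  step 5: row=7, L[7]='l', prepend. Next row=LF[7]=4
  step 6: row=4, L[4]='l', prepend. Next row=LF[4]=3
  step 7: row=3, L[3]='a', prepend. Next row=LF[3]=1
  step 8: row=1, L[1]='b', prepend. Next row=LF[1]=2
Reversed output: balloon$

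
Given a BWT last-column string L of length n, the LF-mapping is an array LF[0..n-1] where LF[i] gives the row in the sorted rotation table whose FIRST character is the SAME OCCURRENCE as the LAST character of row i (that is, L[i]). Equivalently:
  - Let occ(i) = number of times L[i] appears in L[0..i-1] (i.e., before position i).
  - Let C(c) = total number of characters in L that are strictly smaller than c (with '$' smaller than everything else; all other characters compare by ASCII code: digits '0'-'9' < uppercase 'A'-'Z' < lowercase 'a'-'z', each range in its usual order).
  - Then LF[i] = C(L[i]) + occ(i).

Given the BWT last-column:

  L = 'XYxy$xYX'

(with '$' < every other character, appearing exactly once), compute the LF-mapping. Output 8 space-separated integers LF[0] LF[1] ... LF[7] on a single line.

Answer: 1 3 5 7 0 6 4 2

Derivation:
Char counts: '$':1, 'X':2, 'Y':2, 'x':2, 'y':1
C (first-col start): C('$')=0, C('X')=1, C('Y')=3, C('x')=5, C('y')=7
L[0]='X': occ=0, LF[0]=C('X')+0=1+0=1
L[1]='Y': occ=0, LF[1]=C('Y')+0=3+0=3
L[2]='x': occ=0, LF[2]=C('x')+0=5+0=5
L[3]='y': occ=0, LF[3]=C('y')+0=7+0=7
L[4]='$': occ=0, LF[4]=C('$')+0=0+0=0
L[5]='x': occ=1, LF[5]=C('x')+1=5+1=6
L[6]='Y': occ=1, LF[6]=C('Y')+1=3+1=4
L[7]='X': occ=1, LF[7]=C('X')+1=1+1=2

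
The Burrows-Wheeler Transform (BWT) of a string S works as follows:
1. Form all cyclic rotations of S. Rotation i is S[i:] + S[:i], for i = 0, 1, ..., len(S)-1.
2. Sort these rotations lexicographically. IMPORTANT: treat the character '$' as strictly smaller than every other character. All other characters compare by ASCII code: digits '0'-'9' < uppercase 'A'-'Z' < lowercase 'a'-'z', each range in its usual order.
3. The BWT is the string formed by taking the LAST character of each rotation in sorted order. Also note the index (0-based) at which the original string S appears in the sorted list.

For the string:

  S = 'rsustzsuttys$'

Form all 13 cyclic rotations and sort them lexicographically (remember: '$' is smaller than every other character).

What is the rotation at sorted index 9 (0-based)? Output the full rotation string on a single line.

All 13 rotations (rotation i = S[i:]+S[:i]):
  rot[0] = rsustzsuttys$
  rot[1] = sustzsuttys$r
  rot[2] = ustzsuttys$rs
  rot[3] = stzsuttys$rsu
  rot[4] = tzsuttys$rsus
  rot[5] = zsuttys$rsust
  rot[6] = suttys$rsustz
  rot[7] = uttys$rsustzs
  rot[8] = ttys$rsustzsu
  rot[9] = tys$rsustzsut
  rot[10] = ys$rsustzsutt
  rot[11] = s$rsustzsutty
  rot[12] = $rsustzsuttys
Sorted (with $ < everything):
  sorted[0] = $rsustzsuttys
  sorted[1] = rsustzsuttys$
  sorted[2] = s$rsustzsutty
  sorted[3] = stzsuttys$rsu
  sorted[4] = sustzsuttys$r
  sorted[5] = suttys$rsustz
  sorted[6] = ttys$rsustzsu
  sorted[7] = tys$rsustzsut
  sorted[8] = tzsuttys$rsus
  sorted[9] = ustzsuttys$rs
  sorted[10] = uttys$rsustzs
  sorted[11] = ys$rsustzsutt
  sorted[12] = zsuttys$rsust
sorted[9] = ustzsuttys$rs

Answer: ustzsuttys$rs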